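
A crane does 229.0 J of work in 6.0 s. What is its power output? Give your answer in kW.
P = W/t = 229.0/6.0 = 38.1667 W = 0.03817 kW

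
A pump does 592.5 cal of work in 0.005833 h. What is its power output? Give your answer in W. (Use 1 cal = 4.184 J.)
Convert to SI: W = 2479.02 J, t = 20.9988 s
P = W/t = 2479.02/20.9988 = 118.1 W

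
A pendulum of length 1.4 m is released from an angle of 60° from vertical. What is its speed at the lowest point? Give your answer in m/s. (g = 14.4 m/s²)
h = L(1 − cosθ) = 1.4(1 − cos60°) = 0.7 m
v = √(2gh) = √(2·14.4·0.7) = 4.49 m/s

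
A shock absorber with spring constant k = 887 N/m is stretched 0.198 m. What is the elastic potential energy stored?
PE = ½kx² = ½(887)(0.198)² = 17.39 J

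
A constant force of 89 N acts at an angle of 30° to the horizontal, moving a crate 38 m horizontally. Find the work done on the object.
W = F·d·cosθ = (89)(38)cos(30°) = 2929 J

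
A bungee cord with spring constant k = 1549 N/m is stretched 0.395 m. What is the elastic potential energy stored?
PE = ½kx² = ½(1549)(0.395)² = 120.8 J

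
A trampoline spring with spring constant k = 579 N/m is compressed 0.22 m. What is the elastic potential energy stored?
PE = ½kx² = ½(579)(0.22)² = 14.01 J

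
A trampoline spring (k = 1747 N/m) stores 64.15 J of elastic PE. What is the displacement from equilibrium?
x = √(2·PE/k) = √(2·64.15/1747) = 0.271 m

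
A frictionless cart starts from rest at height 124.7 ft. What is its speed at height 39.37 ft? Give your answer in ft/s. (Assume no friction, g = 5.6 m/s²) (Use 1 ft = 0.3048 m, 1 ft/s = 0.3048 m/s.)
Convert to SI: h₁−h₂ = 26.0086 m
mgh₁ = mgh₂ + ½mv² ⇒ v = √(2g(h₁−h₂)) = √(2·5.6·26.0086) = 17.0674 m/s = 56.0 ft/s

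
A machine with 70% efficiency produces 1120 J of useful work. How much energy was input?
W_in = W_out/η = 1120/0.7 = 1600 J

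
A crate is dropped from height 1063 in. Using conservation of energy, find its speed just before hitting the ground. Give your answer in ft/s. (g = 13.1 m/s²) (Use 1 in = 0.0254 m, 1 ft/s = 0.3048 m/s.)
Convert to SI: h = 27.0002 m
mgh = ½mv² ⇒ v = √(2gh) = √(2·13.1·27.0002) = 26.5971 m/s = 87.26 ft/s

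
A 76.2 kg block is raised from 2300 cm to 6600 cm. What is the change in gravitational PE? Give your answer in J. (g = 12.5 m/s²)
Convert to SI: m = 76.2 kg, Δh = 43.0 m
ΔPE = mgΔh = (76.2)(12.5)(43.0) = 40960 J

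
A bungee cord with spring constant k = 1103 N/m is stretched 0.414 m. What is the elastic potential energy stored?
PE = ½kx² = ½(1103)(0.414)² = 94.52 J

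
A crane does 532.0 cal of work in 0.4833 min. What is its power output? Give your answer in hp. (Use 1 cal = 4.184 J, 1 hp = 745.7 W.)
Convert to SI: W = 2225.89 J, t = 28.998 s
P = W/t = 2225.89/28.998 = 76.7601 W = 0.1029 hp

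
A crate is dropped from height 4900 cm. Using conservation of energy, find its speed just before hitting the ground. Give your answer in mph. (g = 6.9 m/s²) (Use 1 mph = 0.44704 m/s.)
Convert to SI: h = 49.0 m
mgh = ½mv² ⇒ v = √(2gh) = √(2·6.9·49.0) = 26.0038 m/s = 58.17 mph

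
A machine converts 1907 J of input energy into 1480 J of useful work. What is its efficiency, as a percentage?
η = W_out/W_in = 1480/1907 = 77.61%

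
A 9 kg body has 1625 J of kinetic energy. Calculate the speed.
v = √(2·KE/m) = √(2·1625/9) = 19.0 m/s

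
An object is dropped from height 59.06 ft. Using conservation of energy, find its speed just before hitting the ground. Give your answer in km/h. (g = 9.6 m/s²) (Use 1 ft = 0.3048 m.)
Convert to SI: h = 18.0015 m
mgh = ½mv² ⇒ v = √(2gh) = √(2·9.6·18.0015) = 18.5911 m/s = 66.93 km/h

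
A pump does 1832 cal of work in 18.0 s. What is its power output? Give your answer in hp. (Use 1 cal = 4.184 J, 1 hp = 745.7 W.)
Convert to SI: W = 7665.09 J, t = 18.0 s
P = W/t = 7665.09/18.0 = 425.838 W = 0.5711 hp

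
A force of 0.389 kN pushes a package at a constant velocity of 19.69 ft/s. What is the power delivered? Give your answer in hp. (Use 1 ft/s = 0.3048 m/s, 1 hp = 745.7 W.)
Convert to SI: F = 389.0 N, v = 6.00151 m/s
P = Fv = (389.0)(6.00151) = 2334.59 W = 3.131 hp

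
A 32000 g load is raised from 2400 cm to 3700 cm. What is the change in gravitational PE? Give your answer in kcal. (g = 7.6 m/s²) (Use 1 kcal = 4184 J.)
Convert to SI: m = 32.0 kg, Δh = 13.0 m
ΔPE = mgΔh = (32.0)(7.6)(13.0) = 3161.6 J = 0.7556 kcal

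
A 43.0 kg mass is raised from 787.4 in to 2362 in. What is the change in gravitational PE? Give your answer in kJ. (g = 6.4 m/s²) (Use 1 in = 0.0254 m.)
Convert to SI: m = 43.0 kg, Δh = 39.9948 m
ΔPE = mgΔh = (43.0)(6.4)(39.9948) = 11006.6 J = 11.01 kJ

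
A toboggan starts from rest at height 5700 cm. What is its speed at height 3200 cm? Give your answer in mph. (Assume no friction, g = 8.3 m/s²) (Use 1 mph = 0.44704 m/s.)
Convert to SI: h₁−h₂ = 25.0 m
mgh₁ = mgh₂ + ½mv² ⇒ v = √(2g(h₁−h₂)) = √(2·8.3·25.0) = 20.3715 m/s = 45.57 mph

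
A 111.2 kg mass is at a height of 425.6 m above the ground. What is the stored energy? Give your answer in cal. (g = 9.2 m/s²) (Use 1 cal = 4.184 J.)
PE = mgh = (111.2)(9.2)(425.6) = 435406 J = 104100 cal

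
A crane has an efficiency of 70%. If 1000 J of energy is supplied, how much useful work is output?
W_out = η·W_in = 0.7·1000 = 700.0 J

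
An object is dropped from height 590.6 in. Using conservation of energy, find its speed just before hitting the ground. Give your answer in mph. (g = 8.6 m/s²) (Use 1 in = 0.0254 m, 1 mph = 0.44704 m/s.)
Convert to SI: h = 15.0012 m
mgh = ½mv² ⇒ v = √(2gh) = √(2·8.6·15.0012) = 16.063 m/s = 35.93 mph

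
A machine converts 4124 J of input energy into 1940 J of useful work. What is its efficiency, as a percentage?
η = W_out/W_in = 1940/4124 = 47.04%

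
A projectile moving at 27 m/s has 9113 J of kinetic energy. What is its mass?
m = 2·KE/v² = 2·9113/(27)² = 25.0 kg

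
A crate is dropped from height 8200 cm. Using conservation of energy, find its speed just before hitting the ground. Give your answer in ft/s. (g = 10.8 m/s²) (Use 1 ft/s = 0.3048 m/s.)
Convert to SI: h = 82.0 m
mgh = ½mv² ⇒ v = √(2gh) = √(2·10.8·82.0) = 42.0856 m/s = 138.1 ft/s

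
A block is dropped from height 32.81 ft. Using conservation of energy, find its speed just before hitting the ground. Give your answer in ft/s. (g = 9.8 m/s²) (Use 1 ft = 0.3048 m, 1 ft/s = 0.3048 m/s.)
Convert to SI: h = 10.0005 m
mgh = ½mv² ⇒ v = √(2gh) = √(2·9.8·10.0005) = 14.0003 m/s = 45.93 ft/s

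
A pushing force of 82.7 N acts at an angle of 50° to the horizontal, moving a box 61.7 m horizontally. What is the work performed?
W = F·d·cosθ = (82.7)(61.7)cos(50°) = 3280 J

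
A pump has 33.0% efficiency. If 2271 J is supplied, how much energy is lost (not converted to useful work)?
W_lost = W_in(1 − η) = 2271·(1 − 0.33) = 1522 J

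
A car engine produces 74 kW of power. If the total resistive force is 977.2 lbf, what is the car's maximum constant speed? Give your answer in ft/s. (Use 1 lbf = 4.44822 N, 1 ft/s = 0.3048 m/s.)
Convert to SI: F = 4346.8 N
P = Fv ⇒ v = P/F = 74000 W/4346.8 N = 17.024 m/s = 55.85 ft/s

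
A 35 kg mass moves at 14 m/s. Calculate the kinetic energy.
KE = ½mv² = ½(35)(14)² = 3430.0 J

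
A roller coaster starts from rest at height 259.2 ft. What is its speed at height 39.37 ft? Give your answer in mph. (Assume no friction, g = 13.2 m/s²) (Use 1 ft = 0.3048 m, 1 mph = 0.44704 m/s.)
Convert to SI: h₁−h₂ = 67.0042 m
mgh₁ = mgh₂ + ½mv² ⇒ v = √(2g(h₁−h₂)) = √(2·13.2·67.0042) = 42.0584 m/s = 94.08 mph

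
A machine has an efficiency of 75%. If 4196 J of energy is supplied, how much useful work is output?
W_out = η·W_in = 0.75·4196 = 3147.0 J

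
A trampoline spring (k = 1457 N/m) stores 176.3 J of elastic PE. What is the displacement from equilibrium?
x = √(2·PE/k) = √(2·176.3/1457) = 0.4919 m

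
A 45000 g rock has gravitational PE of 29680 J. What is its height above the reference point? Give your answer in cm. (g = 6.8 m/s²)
Convert to SI: m = 45.0 kg, PE = 29680.0 J
h = PE/(mg) = 29680.0/(45.0·6.8) = 96.9935 m = 9699 cm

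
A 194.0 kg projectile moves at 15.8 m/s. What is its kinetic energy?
KE = ½mv² = ½(194.0)(15.8)² = 24220 J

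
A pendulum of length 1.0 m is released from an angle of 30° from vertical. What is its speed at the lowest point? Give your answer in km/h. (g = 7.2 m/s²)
h = L(1 − cosθ) = 1.0(1 − cos30°) = 0.133975 m
v = √(2gh) = √(2·7.2·0.133975) = 1.38897 m/s = 5.0 km/h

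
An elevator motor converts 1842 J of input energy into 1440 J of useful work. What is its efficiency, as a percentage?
η = W_out/W_in = 1440/1842 = 78.18%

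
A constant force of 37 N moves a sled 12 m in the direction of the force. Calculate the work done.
W = F·d = (37)(12) = 444.0 J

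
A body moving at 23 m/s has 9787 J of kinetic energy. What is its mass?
m = 2·KE/v² = 2·9787/(23)² = 37.0 kg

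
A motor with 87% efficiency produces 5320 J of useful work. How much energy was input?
W_in = W_out/η = 5320/0.87 = 6115 J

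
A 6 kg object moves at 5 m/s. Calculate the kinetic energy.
KE = ½mv² = ½(6)(5)² = 75.0 J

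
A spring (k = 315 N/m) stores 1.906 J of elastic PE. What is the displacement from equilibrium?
x = √(2·PE/k) = √(2·1.906/315) = 0.11 m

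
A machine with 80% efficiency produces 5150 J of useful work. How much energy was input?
W_in = W_out/η = 5150/0.8 = 6438 J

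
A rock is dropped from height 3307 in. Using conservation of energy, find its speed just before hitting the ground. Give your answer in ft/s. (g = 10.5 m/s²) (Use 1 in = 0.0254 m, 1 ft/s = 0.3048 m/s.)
Convert to SI: h = 83.9978 m
mgh = ½mv² ⇒ v = √(2gh) = √(2·10.5·83.9978) = 41.9994 m/s = 137.8 ft/s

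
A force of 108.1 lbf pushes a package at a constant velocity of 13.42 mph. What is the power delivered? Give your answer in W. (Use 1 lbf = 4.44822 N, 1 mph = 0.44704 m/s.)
Convert to SI: F = 480.853 N, v = 5.99928 m/s
P = Fv = (480.853)(5.99928) = 2885 W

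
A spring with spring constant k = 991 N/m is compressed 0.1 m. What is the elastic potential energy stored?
PE = ½kx² = ½(991)(0.1)² = 4.955 J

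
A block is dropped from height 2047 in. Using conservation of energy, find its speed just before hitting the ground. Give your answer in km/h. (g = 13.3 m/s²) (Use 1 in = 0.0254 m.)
Convert to SI: h = 51.9938 m
mgh = ½mv² ⇒ v = √(2gh) = √(2·13.3·51.9938) = 37.1892 m/s = 133.9 km/h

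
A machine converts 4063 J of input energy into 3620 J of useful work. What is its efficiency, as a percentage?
η = W_out/W_in = 3620/4063 = 89.1%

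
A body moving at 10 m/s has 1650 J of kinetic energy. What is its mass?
m = 2·KE/v² = 2·1650/(10)² = 33.0 kg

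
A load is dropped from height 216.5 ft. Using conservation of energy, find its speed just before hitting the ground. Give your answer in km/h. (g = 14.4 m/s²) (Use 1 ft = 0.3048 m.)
Convert to SI: h = 65.9892 m
mgh = ½mv² ⇒ v = √(2gh) = √(2·14.4·65.9892) = 43.5946 m/s = 156.9 km/h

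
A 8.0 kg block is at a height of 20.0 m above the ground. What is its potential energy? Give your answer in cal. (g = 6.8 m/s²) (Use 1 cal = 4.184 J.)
PE = mgh = (8.0)(6.8)(20.0) = 1088.0 J = 260.0 cal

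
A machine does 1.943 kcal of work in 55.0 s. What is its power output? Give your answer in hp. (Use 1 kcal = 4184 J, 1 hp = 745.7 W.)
Convert to SI: W = 8129.51 J, t = 55.0 s
P = W/t = 8129.51/55.0 = 147.809 W = 0.1982 hp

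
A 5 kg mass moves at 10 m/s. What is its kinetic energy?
KE = ½mv² = ½(5)(10)² = 250.0 J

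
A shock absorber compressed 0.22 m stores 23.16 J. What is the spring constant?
k = 2·PE/x² = 2·23.16/(0.22)² = 957.0 N/m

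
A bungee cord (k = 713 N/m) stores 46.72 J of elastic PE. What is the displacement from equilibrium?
x = √(2·PE/k) = √(2·46.72/713) = 0.362 m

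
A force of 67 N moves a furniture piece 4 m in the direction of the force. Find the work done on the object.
W = F·d = (67)(4) = 268.0 J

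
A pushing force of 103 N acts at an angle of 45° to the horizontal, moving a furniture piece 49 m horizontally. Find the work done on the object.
W = F·d·cosθ = (103)(49)cos(45°) = 3569 J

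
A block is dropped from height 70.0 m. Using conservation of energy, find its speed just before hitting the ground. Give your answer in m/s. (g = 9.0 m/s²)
mgh = ½mv² ⇒ v = √(2gh) = √(2·9.0·70.0) = 35.5 m/s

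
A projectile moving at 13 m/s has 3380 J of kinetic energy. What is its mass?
m = 2·KE/v² = 2·3380/(13)² = 40.0 kg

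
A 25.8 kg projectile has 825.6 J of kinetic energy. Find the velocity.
v = √(2·KE/m) = √(2·825.6/25.8) = 8.0 m/s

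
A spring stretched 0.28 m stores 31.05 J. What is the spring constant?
k = 2·PE/x² = 2·31.05/(0.28)² = 792.1 N/m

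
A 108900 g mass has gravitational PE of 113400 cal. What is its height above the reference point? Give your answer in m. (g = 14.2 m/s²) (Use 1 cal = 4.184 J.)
Convert to SI: m = 108.9 kg, PE = 474466 J
h = PE/(mg) = 474466/(108.9·14.2) = 306.8 m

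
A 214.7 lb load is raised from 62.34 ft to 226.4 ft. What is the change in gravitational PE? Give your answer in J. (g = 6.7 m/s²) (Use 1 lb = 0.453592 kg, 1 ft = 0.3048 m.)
Convert to SI: m = 97.3862 kg, Δh = 50.0055 m
ΔPE = mgΔh = (97.3862)(6.7)(50.0055) = 32630 J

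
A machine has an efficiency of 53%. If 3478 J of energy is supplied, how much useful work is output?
W_out = η·W_in = 0.53·3478 = 1843.34 J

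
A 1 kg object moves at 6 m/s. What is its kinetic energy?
KE = ½mv² = ½(1)(6)² = 18.0 J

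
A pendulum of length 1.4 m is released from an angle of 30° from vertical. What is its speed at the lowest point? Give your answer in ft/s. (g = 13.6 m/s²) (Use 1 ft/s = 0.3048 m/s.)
h = L(1 − cosθ) = 1.4(1 − cos30°) = 0.187564 m
v = √(2gh) = √(2·13.6·0.187564) = 2.25871 m/s = 7.41 ft/s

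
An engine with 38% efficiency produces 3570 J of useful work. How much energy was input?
W_in = W_out/η = 3570/0.38 = 9395 J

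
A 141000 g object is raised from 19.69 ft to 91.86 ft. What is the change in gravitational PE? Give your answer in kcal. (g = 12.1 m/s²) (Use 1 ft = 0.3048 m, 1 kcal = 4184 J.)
Convert to SI: m = 141.0 kg, Δh = 21.9974 m
ΔPE = mgΔh = (141.0)(12.1)(21.9974) = 37529.8 J = 8.97 kcal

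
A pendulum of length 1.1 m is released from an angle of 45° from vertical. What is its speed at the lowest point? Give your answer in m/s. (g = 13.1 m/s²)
h = L(1 − cosθ) = 1.1(1 − cos45°) = 0.322183 m
v = √(2gh) = √(2·13.1·0.322183) = 2.905 m/s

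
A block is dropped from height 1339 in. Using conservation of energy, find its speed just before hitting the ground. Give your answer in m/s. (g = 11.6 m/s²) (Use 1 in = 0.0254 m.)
Convert to SI: h = 34.0106 m
mgh = ½mv² ⇒ v = √(2gh) = √(2·11.6·34.0106) = 28.09 m/s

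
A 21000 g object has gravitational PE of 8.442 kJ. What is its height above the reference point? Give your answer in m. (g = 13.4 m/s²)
Convert to SI: m = 21.0 kg, PE = 8442.0 J
h = PE/(mg) = 8442.0/(21.0·13.4) = 30.0 m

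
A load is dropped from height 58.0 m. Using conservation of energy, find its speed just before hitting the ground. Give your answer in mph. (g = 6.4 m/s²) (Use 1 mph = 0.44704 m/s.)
mgh = ½mv² ⇒ v = √(2gh) = √(2·6.4·58.0) = 27.247 m/s = 60.95 mph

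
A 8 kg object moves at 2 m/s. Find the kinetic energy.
KE = ½mv² = ½(8)(2)² = 16.0 J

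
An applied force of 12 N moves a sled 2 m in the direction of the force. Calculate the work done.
W = F·d = (12)(2) = 24.0 J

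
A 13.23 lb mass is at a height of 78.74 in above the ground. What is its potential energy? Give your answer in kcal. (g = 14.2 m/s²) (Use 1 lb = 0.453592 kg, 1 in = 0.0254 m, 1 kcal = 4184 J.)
Convert to SI: m = 6.00102 kg, h = 2.0 m
PE = mgh = (6.00102)(14.2)(2.0) = 170.429 J = 0.04073 kcal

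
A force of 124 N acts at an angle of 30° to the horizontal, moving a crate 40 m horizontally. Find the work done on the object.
W = F·d·cosθ = (124)(40)cos(30°) = 4295 J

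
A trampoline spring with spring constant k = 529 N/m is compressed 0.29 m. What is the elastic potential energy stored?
PE = ½kx² = ½(529)(0.29)² = 22.24 J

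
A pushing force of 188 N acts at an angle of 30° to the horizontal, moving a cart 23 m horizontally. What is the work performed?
W = F·d·cosθ = (188)(23)cos(30°) = 3745 J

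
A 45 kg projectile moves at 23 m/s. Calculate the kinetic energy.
KE = ½mv² = ½(45)(23)² = 11902.5 J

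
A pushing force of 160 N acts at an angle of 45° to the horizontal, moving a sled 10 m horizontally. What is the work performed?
W = F·d·cosθ = (160)(10)cos(45°) = 1131 J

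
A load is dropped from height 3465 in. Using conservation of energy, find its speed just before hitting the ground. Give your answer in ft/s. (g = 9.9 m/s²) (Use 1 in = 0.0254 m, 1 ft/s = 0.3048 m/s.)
Convert to SI: h = 88.011 m
mgh = ½mv² ⇒ v = √(2gh) = √(2·9.9·88.011) = 41.7447 m/s = 137.0 ft/s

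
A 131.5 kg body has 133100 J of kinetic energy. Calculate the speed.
v = √(2·KE/m) = √(2·133100/131.5) = 44.99 m/s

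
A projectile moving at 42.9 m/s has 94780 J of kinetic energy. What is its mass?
m = 2·KE/v² = 2·94780/(42.9)² = 103.0 kg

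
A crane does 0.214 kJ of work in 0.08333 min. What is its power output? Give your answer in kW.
Convert to SI: W = 214.0 J, t = 4.9998 s
P = W/t = 214.0/4.9998 = 42.8017 W = 0.0428 kW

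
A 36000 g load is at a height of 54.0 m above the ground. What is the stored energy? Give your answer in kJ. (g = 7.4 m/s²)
Convert to SI: m = 36.0 kg, h = 54.0 m
PE = mgh = (36.0)(7.4)(54.0) = 14385.6 J = 14.39 kJ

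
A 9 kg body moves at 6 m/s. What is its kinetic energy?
KE = ½mv² = ½(9)(6)² = 162.0 J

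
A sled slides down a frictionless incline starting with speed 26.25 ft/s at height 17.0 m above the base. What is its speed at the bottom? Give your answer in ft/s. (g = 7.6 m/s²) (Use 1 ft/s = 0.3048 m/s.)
Convert to SI: v₀ = 8.001 m/s, h = 17.0 m
½mv₀² + mgh = ½mv² ⇒ v = √(v₀² + 2gh) = √(8.001² + 2·7.6·17.0) = 17.9559 m/s = 58.91 ft/s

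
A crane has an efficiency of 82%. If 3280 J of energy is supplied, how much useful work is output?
W_out = η·W_in = 0.82·3280 = 2689.6 J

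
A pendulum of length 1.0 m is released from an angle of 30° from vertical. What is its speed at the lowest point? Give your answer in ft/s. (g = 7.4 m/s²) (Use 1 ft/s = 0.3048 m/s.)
h = L(1 − cosθ) = 1.0(1 − cos30°) = 0.133975 m
v = √(2gh) = √(2·7.4·0.133975) = 1.40813 m/s = 4.62 ft/s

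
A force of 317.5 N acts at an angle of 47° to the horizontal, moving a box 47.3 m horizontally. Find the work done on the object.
W = F·d·cosθ = (317.5)(47.3)cos(47°) = 10240 J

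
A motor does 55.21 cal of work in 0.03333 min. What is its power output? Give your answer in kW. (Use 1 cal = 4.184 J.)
Convert to SI: W = 230.999 J, t = 1.9998 s
P = W/t = 230.999/1.9998 = 115.511 W = 0.1155 kW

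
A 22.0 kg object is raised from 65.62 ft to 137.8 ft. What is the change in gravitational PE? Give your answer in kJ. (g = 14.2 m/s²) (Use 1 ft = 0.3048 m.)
Convert to SI: m = 22.0 kg, Δh = 22.0005 m
ΔPE = mgΔh = (22.0)(14.2)(22.0005) = 6872.94 J = 6.873 kJ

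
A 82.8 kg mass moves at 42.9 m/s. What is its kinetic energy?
KE = ½mv² = ½(82.8)(42.9)² = 76190 J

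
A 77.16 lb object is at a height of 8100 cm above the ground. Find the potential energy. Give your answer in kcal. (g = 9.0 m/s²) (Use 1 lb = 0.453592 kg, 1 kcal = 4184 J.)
Convert to SI: m = 34.9992 kg, h = 81.0 m
PE = mgh = (34.9992)(9.0)(81.0) = 25514.4 J = 6.098 kcal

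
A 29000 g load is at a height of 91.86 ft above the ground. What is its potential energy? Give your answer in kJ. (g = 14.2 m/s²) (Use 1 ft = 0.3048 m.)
Convert to SI: m = 29.0 kg, h = 27.9989 m
PE = mgh = (29.0)(14.2)(27.9989) = 11530.0 J = 11.53 kJ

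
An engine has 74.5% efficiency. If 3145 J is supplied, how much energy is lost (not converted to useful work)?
W_lost = W_in(1 − η) = 3145·(1 − 0.745) = 802.0 J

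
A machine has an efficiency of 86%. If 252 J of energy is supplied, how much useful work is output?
W_out = η·W_in = 0.86·252 = 216.72 J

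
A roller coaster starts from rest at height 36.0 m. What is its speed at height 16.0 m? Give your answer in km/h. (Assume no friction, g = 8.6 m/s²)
mgh₁ = mgh₂ + ½mv² ⇒ v = √(2g(h₁−h₂)) = √(2·8.6·20.0) = 18.5472 m/s = 66.77 km/h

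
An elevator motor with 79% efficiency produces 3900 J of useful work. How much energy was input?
W_in = W_out/η = 3900/0.79 = 4937 J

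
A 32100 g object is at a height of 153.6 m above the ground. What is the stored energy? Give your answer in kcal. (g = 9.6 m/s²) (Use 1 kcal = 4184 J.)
Convert to SI: m = 32.1 kg, h = 153.6 m
PE = mgh = (32.1)(9.6)(153.6) = 47333.4 J = 11.31 kcal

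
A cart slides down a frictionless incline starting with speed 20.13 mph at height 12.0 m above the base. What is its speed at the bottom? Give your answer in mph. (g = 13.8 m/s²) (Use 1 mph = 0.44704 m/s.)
Convert to SI: v₀ = 8.99892 m/s, h = 12.0 m
½mv₀² + mgh = ½mv² ⇒ v = √(v₀² + 2gh) = √(8.99892² + 2·13.8·12.0) = 20.3022 m/s = 45.41 mph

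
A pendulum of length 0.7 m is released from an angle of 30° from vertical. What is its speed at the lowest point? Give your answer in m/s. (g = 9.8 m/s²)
h = L(1 − cosθ) = 0.7(1 − cos30°) = 0.0937822 m
v = √(2gh) = √(2·9.8·0.0937822) = 1.356 m/s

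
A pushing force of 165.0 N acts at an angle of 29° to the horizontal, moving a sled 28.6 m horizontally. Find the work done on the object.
W = F·d·cosθ = (165.0)(28.6)cos(29°) = 4127 J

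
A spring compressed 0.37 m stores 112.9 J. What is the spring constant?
k = 2·PE/x² = 2·112.9/(0.37)² = 1649 N/m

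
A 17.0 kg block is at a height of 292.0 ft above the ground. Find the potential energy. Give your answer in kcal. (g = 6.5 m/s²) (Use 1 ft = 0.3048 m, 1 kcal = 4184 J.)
Convert to SI: m = 17.0 kg, h = 89.0016 m
PE = mgh = (17.0)(6.5)(89.0016) = 9834.68 J = 2.351 kcal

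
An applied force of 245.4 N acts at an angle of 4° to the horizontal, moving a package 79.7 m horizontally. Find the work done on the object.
W = F·d·cosθ = (245.4)(79.7)cos(4°) = 19510 J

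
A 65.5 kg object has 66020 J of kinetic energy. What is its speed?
v = √(2·KE/m) = √(2·66020/65.5) = 44.9 m/s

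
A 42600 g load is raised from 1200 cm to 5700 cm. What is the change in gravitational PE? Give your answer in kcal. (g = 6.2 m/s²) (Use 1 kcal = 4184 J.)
Convert to SI: m = 42.6 kg, Δh = 45.0 m
ΔPE = mgΔh = (42.6)(6.2)(45.0) = 11885.4 J = 2.841 kcal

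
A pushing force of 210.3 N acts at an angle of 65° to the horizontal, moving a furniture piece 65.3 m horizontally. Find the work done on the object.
W = F·d·cosθ = (210.3)(65.3)cos(65°) = 5804 J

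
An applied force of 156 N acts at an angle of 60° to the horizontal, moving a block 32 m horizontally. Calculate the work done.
W = F·d·cosθ = (156)(32)cos(60°) = 2496 J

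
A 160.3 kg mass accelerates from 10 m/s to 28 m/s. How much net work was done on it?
W = ΔKE = ½m(v₂² − v₁²) = ½(160.3)(28² − 10²) = 54822.6 J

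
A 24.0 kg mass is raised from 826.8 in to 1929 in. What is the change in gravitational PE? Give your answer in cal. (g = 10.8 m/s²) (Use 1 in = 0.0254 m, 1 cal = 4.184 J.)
Convert to SI: m = 24.0 kg, Δh = 27.9959 m
ΔPE = mgΔh = (24.0)(10.8)(27.9959) = 7256.53 J = 1734 cal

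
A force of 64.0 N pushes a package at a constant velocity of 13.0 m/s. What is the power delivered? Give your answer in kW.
P = Fv = (64.0)(13.0) = 832.0 W = 0.832 kW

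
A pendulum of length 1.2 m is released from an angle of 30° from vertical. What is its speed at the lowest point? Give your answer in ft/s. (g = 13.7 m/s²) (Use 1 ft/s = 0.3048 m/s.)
h = L(1 − cosθ) = 1.2(1 − cos30°) = 0.16077 m
v = √(2gh) = √(2·13.7·0.16077) = 2.09883 m/s = 6.886 ft/s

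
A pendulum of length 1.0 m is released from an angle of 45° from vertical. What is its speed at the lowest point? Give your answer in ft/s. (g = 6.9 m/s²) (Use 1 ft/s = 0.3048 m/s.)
h = L(1 − cosθ) = 1.0(1 − cos45°) = 0.292893 m
v = √(2gh) = √(2·6.9·0.292893) = 2.01045 m/s = 6.596 ft/s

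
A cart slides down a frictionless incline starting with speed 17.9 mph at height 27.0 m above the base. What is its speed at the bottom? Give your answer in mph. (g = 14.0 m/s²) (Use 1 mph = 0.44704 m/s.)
Convert to SI: v₀ = 8.00202 m/s, h = 27.0 m
½mv₀² + mgh = ½mv² ⇒ v = √(v₀² + 2gh) = √(8.00202² + 2·14.0·27.0) = 28.6362 m/s = 64.06 mph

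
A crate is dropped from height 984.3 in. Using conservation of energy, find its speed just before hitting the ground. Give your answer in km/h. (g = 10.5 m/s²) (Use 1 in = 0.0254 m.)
Convert to SI: h = 25.0012 m
mgh = ½mv² ⇒ v = √(2gh) = √(2·10.5·25.0012) = 22.9134 m/s = 82.49 km/h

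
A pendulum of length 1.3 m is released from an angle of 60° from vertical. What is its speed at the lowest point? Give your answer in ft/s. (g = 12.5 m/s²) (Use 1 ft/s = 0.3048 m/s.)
h = L(1 − cosθ) = 1.3(1 − cos60°) = 0.65 m
v = √(2gh) = √(2·12.5·0.65) = 4.03113 m/s = 13.23 ft/s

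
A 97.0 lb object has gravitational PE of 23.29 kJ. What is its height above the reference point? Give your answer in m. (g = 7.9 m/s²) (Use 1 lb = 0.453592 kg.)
Convert to SI: m = 43.9984 kg, PE = 23290.0 J
h = PE/(mg) = 23290.0/(43.9984·7.9) = 67.0 m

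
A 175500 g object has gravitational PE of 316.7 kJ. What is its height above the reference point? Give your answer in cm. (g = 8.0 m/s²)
Convert to SI: m = 175.5 kg, PE = 316700 J
h = PE/(mg) = 316700/(175.5·8.0) = 225.57 m = 22560 cm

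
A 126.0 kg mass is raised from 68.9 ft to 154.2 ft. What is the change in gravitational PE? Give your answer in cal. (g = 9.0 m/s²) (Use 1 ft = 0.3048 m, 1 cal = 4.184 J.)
Convert to SI: m = 126.0 kg, Δh = 25.9994 m
ΔPE = mgΔh = (126.0)(9.0)(25.9994) = 29483.4 J = 7047 cal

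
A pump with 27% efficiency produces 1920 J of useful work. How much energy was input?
W_in = W_out/η = 1920/0.27 = 7111 J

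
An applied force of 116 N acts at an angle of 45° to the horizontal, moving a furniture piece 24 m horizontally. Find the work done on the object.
W = F·d·cosθ = (116)(24)cos(45°) = 1969 J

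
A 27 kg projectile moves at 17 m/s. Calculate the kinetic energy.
KE = ½mv² = ½(27)(17)² = 3901.5 J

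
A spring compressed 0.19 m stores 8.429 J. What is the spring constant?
k = 2·PE/x² = 2·8.429/(0.19)² = 467.0 N/m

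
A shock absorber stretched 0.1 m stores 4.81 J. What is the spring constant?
k = 2·PE/x² = 2·4.81/(0.1)² = 962.0 N/m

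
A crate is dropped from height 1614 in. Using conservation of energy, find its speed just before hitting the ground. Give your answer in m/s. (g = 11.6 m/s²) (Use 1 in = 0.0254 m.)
Convert to SI: h = 40.9956 m
mgh = ½mv² ⇒ v = √(2gh) = √(2·11.6·40.9956) = 30.84 m/s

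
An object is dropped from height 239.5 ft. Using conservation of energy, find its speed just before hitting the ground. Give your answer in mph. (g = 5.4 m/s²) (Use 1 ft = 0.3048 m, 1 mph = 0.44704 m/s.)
Convert to SI: h = 72.9996 m
mgh = ½mv² ⇒ v = √(2gh) = √(2·5.4·72.9996) = 28.0784 m/s = 62.81 mph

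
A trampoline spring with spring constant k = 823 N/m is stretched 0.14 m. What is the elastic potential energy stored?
PE = ½kx² = ½(823)(0.14)² = 8.065 J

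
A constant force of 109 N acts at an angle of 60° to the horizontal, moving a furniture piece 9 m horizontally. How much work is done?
W = F·d·cosθ = (109)(9)cos(60°) = 490.5 J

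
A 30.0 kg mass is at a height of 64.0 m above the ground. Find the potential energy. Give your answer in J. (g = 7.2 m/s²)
PE = mgh = (30.0)(7.2)(64.0) = 13820 J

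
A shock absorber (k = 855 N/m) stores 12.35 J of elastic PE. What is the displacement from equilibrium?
x = √(2·PE/k) = √(2·12.35/855) = 0.17 m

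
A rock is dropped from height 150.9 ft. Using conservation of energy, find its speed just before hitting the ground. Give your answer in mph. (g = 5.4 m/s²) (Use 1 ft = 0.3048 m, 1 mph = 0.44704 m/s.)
Convert to SI: h = 45.9943 m
mgh = ½mv² ⇒ v = √(2gh) = √(2·5.4·45.9943) = 22.2876 m/s = 49.86 mph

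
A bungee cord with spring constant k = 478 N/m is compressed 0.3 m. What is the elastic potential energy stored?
PE = ½kx² = ½(478)(0.3)² = 21.51 J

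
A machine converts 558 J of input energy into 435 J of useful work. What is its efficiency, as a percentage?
η = W_out/W_in = 435/558 = 77.96%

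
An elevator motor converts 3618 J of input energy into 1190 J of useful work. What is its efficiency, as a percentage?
η = W_out/W_in = 1190/3618 = 32.89%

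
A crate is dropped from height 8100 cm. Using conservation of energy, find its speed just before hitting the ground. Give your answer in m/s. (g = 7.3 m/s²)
Convert to SI: h = 81.0 m
mgh = ½mv² ⇒ v = √(2gh) = √(2·7.3·81.0) = 34.39 m/s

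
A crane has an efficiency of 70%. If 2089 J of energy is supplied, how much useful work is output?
W_out = η·W_in = 0.7·2089 = 1462.3 J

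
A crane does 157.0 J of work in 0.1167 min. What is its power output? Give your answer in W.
Convert to SI: W = 157.0 J, t = 7.002 s
P = W/t = 157.0/7.002 = 22.42 W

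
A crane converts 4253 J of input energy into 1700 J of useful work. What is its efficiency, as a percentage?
η = W_out/W_in = 1700/4253 = 39.97%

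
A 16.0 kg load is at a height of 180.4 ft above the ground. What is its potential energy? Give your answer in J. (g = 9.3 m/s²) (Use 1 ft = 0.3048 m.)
Convert to SI: m = 16.0 kg, h = 54.9859 m
PE = mgh = (16.0)(9.3)(54.9859) = 8182 J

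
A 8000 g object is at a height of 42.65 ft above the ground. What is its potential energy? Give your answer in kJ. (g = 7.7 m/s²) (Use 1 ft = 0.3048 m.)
Convert to SI: m = 8.0 kg, h = 12.9997 m
PE = mgh = (8.0)(7.7)(12.9997) = 800.783 J = 0.8008 kJ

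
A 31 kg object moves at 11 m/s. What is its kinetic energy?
KE = ½mv² = ½(31)(11)² = 1875.5 J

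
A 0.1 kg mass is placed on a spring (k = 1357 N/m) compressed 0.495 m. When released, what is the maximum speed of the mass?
½kx² = ½mv² ⇒ v = x√(k/m) = (0.495)√(1357/0.1) = 57.66 m/s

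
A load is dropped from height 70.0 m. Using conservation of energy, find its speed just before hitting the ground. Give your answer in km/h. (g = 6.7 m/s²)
mgh = ½mv² ⇒ v = √(2gh) = √(2·6.7·70.0) = 30.6268 m/s = 110.3 km/h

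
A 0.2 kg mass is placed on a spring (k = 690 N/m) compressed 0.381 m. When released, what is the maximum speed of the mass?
½kx² = ½mv² ⇒ v = x√(k/m) = (0.381)√(690/0.2) = 22.38 m/s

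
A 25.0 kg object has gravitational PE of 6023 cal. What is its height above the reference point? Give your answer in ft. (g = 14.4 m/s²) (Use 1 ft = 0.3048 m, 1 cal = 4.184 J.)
Convert to SI: m = 25.0 kg, PE = 25200.2 J
h = PE/(mg) = 25200.2/(25.0·14.4) = 70.0006 m = 229.7 ft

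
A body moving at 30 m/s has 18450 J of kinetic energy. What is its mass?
m = 2·KE/v² = 2·18450/(30)² = 41.0 kg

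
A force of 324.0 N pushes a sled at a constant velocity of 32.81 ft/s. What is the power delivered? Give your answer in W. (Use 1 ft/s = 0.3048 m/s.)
Convert to SI: F = 324.0 N, v = 10.0005 m/s
P = Fv = (324.0)(10.0005) = 3240 W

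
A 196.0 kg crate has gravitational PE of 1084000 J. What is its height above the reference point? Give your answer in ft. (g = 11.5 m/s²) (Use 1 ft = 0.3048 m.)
h = PE/(mg) = 1084000/(196.0·11.5) = 480.923 m = 1578 ft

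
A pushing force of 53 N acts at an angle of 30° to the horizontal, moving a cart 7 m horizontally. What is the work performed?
W = F·d·cosθ = (53)(7)cos(30°) = 321.3 J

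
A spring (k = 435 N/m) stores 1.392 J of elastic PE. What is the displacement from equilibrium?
x = √(2·PE/k) = √(2·1.392/435) = 0.08 m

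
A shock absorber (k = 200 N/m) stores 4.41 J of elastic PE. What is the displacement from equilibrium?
x = √(2·PE/k) = √(2·4.41/200) = 0.21 m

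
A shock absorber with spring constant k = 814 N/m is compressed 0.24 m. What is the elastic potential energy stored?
PE = ½kx² = ½(814)(0.24)² = 23.44 J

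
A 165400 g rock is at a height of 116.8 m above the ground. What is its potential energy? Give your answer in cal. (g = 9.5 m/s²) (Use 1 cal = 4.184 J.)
Convert to SI: m = 165.4 kg, h = 116.8 m
PE = mgh = (165.4)(9.5)(116.8) = 183528 J = 43860 cal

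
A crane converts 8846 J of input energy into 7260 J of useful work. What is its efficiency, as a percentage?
η = W_out/W_in = 7260/8846 = 82.07%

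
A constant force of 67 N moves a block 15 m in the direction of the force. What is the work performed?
W = F·d = (67)(15) = 1005 J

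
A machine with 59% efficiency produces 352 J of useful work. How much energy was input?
W_in = W_out/η = 352/0.59 = 596.6 J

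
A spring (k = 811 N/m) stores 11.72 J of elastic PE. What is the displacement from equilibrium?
x = √(2·PE/k) = √(2·11.72/811) = 0.17 m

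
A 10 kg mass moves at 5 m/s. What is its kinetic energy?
KE = ½mv² = ½(10)(5)² = 125.0 J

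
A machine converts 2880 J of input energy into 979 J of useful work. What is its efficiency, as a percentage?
η = W_out/W_in = 979/2880 = 33.99%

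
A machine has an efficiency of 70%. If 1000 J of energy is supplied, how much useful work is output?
W_out = η·W_in = 0.7·1000 = 700.0 J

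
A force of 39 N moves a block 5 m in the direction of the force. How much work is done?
W = F·d = (39)(5) = 195.0 J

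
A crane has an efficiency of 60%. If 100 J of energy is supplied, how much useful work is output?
W_out = η·W_in = 0.6·100 = 60.0 J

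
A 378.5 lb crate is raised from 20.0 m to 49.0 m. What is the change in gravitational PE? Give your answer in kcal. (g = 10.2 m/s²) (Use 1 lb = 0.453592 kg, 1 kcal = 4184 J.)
Convert to SI: m = 171.685 kg, Δh = 29.0 m
ΔPE = mgΔh = (171.685)(10.2)(29.0) = 50784.3 J = 12.14 kcal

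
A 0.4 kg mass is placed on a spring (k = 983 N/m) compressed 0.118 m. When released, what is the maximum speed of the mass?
½kx² = ½mv² ⇒ v = x√(k/m) = (0.118)√(983/0.4) = 5.85 m/s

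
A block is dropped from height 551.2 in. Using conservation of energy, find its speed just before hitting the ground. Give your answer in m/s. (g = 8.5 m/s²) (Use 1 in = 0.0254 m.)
Convert to SI: h = 14.0005 m
mgh = ½mv² ⇒ v = √(2gh) = √(2·8.5·14.0005) = 15.43 m/s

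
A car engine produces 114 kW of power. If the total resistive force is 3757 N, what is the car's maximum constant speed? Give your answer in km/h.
P = Fv ⇒ v = P/F = 114000 W/3757.0 N = 30.3434 m/s = 109.2 km/h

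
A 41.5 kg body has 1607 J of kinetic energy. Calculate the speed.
v = √(2·KE/m) = √(2·1607/41.5) = 8.8 m/s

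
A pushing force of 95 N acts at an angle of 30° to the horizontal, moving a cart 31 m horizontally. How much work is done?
W = F·d·cosθ = (95)(31)cos(30°) = 2550 J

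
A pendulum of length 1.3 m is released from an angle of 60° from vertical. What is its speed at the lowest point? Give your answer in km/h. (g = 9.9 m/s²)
h = L(1 − cosθ) = 1.3(1 − cos60°) = 0.65 m
v = √(2gh) = √(2·9.9·0.65) = 3.58748 m/s = 12.91 km/h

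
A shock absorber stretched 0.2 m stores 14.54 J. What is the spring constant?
k = 2·PE/x² = 2·14.54/(0.2)² = 727.0 N/m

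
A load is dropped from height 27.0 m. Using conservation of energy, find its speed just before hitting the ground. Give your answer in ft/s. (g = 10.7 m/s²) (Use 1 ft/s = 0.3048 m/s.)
mgh = ½mv² ⇒ v = √(2gh) = √(2·10.7·27.0) = 24.0375 m/s = 78.86 ft/s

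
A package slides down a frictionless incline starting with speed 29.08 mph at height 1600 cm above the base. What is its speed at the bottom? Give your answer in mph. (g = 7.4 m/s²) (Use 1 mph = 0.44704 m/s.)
Convert to SI: v₀ = 12.9999 m/s, h = 16.0 m
½mv₀² + mgh = ½mv² ⇒ v = √(v₀² + 2gh) = √(12.9999² + 2·7.4·16.0) = 20.1444 m/s = 45.06 mph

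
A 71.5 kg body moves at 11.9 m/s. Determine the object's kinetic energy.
KE = ½mv² = ½(71.5)(11.9)² = 5063 J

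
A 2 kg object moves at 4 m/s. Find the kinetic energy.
KE = ½mv² = ½(2)(4)² = 16.0 J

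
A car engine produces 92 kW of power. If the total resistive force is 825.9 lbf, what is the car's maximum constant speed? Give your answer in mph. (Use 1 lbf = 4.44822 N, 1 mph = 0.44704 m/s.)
Convert to SI: F = 3673.78 N
P = Fv ⇒ v = P/F = 92000 W/3673.78 N = 25.0423 m/s = 56.02 mph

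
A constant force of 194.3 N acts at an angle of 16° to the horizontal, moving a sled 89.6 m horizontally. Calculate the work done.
W = F·d·cosθ = (194.3)(89.6)cos(16°) = 16730 J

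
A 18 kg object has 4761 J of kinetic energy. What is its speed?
v = √(2·KE/m) = √(2·4761/18) = 23.0 m/s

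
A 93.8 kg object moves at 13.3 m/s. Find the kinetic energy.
KE = ½mv² = ½(93.8)(13.3)² = 8296 J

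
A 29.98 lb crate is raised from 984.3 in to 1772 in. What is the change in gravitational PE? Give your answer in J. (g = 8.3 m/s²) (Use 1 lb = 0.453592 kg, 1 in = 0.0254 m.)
Convert to SI: m = 13.5987 kg, Δh = 20.0076 m
ΔPE = mgΔh = (13.5987)(8.3)(20.0076) = 2258 J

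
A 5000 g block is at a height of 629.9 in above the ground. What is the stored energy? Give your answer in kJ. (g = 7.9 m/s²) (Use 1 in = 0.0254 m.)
Convert to SI: m = 5.0 kg, h = 15.9995 m
PE = mgh = (5.0)(7.9)(15.9995) = 631.979 J = 0.632 kJ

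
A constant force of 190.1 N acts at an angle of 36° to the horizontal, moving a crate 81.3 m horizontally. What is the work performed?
W = F·d·cosθ = (190.1)(81.3)cos(36°) = 12500 J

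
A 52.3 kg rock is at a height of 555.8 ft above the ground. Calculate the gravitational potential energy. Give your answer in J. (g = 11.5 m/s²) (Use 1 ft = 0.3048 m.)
Convert to SI: m = 52.3 kg, h = 169.408 m
PE = mgh = (52.3)(11.5)(169.408) = 101900 J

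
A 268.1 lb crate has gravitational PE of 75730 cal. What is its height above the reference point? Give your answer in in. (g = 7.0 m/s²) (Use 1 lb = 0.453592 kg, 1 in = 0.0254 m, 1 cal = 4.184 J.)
Convert to SI: m = 121.608 kg, PE = 316854 J
h = PE/(mg) = 316854/(121.608·7.0) = 372.22 m = 14650 in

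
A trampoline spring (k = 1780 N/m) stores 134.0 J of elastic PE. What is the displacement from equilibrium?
x = √(2·PE/k) = √(2·134.0/1780) = 0.388 m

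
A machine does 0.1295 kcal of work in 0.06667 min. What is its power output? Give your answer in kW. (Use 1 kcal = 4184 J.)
Convert to SI: W = 541.828 J, t = 4.0002 s
P = W/t = 541.828/4.0002 = 135.45 W = 0.1355 kW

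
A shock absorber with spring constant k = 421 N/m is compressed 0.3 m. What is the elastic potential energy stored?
PE = ½kx² = ½(421)(0.3)² = 18.95 J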